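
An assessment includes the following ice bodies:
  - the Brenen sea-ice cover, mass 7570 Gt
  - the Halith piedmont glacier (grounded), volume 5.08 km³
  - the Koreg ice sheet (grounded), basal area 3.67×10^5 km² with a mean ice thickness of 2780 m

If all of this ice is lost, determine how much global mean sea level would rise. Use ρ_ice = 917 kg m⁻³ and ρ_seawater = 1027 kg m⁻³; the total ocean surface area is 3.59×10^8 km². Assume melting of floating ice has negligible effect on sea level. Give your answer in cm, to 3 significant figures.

The Brenen sea-ice cover is floating and already displaces its own weight of water, so its melt adds essentially nothing to sea level.
Halith: 5.08 km³ × (917/1027) = 4.536 km³ of water.
Koreg: ice volume = 3.67×10^5 km² × 2780 m = 1.020×10^6 km³; 1.020×10^6 × (917/1027) = 9.110×10^5 km³ of water.
Total added water ≈ 9.110×10^14 m³ over 3.59×10^14 m² → Δh = 2.54 m = 254 cm.

≈ 254 cm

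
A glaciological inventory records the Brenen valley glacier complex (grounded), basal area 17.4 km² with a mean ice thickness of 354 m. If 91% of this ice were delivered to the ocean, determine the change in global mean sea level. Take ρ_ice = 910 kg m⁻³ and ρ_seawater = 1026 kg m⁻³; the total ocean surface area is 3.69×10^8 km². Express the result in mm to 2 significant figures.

≈ 0.013 mm

Brenen: ice volume = 17.4 km² × 354 m = 6.160 km³; 0.91 × 6.160 × (910/1026) = 4.972 km³ of water.
Spread over 3.69×10^14 m² of ocean, Δh = 4.972×10^9 / 3.69×10^14 = 1.35×10^-5 m = 0.013 mm.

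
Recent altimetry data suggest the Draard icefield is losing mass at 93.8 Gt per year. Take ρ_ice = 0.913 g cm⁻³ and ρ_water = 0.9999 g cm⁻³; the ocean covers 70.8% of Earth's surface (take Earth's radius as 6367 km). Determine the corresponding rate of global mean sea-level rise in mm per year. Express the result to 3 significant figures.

ρ_w = 0.9999 g cm⁻³ = 999.9 kg m⁻³. Annual water volume added = 93.8 Gt / ρ_w = 9.380×10^13 kg / 999.9 kg m⁻³ = 9.381×10^10 m³.
Δh per year = 9.381×10^10 / 3.61×10^14 = 2.60×10^-4 m = 0.260 mm.

≈ 0.260 mm/yr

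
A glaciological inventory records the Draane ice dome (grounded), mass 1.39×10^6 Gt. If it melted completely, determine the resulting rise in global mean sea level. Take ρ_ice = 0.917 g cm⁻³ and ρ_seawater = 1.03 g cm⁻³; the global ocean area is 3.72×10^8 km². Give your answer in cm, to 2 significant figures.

Draane: 1.39×10^6 Gt = 1.390×10^18 kg; dividing by ρ_w = 1.03 g cm⁻³ = 1030 kg m⁻³ gives 1.350×10^15 m³ of water.
Spread over 3.72×10^14 m² of ocean, Δh = 1.350×10^15 / 3.72×10^14 = 3.63 m = 360 cm.

≈ 360 cm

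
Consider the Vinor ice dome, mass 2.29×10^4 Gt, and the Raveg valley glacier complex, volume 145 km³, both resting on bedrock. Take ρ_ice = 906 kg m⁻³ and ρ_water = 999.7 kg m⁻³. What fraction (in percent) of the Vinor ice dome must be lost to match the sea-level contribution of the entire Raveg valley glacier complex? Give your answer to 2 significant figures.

≈ 0.57 %

Equal sea-level rise means equal mass of meltwater, i.e. equal mass of ice lost.
Ice mass of Raveg: 1.314×10^14 kg; ice mass of Vinor: 2.290×10^16 kg.
Fraction required = 1.314×10^14 / 2.290×10^16 = 5.74×10^-3 → 0.57 %.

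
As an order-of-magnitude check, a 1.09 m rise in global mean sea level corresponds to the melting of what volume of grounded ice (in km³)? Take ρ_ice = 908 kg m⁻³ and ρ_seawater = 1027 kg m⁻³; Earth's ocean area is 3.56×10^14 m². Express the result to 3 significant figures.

≈ 4.39×10^5 km³

Required water volume = Δh × A = 1.09 m × 3.56×10^14 m² = 3.880×10^14 m³ = 3.880×10^5 km³.
Ice volume = water volume × ρ_w/ρ_ice = 3.880×10^5 × 1027/908 = 4.39×10^5 km³.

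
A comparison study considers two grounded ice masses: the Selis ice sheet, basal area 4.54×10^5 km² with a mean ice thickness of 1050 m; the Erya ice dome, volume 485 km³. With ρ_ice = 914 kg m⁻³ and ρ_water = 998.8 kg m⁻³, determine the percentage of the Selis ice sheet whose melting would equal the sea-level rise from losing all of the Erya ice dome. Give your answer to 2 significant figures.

≈ 0.10 %

Equal sea-level rise means equal mass of meltwater, i.e. equal mass of ice lost.
Ice mass of Erya: 4.433×10^14 kg; ice mass of Selis: 4.357×10^17 kg.
Fraction required = 4.433×10^14 / 4.357×10^17 = 1.02×10^-3 → 0.10 %.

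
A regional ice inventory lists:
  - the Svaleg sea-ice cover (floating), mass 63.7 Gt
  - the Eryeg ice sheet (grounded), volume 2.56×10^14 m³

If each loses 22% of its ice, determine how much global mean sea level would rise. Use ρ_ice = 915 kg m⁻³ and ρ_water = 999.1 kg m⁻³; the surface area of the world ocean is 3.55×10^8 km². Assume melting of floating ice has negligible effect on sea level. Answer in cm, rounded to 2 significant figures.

≈ 15 cm

The Svaleg sea-ice cover is floating and already displaces its own weight of water, so its melt adds essentially nothing to sea level.
Eryeg: 0.22 × 2.56×10^14 m³ × (915/999.1) = 5.158×10^13 m³ of water.
Total added water ≈ 5.158×10^13 m³ over 3.55×10^14 m² → Δh = 0.145 m = 15 cm.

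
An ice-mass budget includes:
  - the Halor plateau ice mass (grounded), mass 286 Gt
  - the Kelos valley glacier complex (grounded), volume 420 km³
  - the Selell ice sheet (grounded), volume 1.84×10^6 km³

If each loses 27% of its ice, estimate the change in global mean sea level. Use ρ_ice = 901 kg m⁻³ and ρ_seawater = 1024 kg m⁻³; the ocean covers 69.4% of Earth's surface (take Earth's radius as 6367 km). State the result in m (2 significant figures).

Halor: 0.27 × 286 Gt = 7.722×10^13 kg; dividing by ρ_w = 1024 kg m⁻³ gives 7.541×10^10 m³ of water.
Kelos: 0.27 × 420 km³ × (901/1024) = 99.78 km³ of water.
Selell: 0.27 × 1.84×10^6 km³ × (901/1024) = 4.371×10^5 km³ of water.
Total added water ≈ 4.373×10^14 m³ over 3.54×10^14 m² → Δh = 1.24 m.

≈ 1.2 m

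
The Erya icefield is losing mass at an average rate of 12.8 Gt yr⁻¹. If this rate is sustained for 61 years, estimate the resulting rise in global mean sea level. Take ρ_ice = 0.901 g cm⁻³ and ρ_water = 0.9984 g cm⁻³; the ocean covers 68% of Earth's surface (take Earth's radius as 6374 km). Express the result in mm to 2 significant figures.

≈ 2.3 mm

Total mass lost = 12.8 Gt/yr × 61 yr = 780.8 Gt = 7.808×10^14 kg.
ρ_w = 0.9984 g cm⁻³ = 998.4 kg m⁻³, so water volume = 7.808×10^14 / 998.4 = 7.821×10^11 m³.
Δh = 7.821×10^11 / 3.47×10^14 = 2.25×10^-3 m = 2.3 mm.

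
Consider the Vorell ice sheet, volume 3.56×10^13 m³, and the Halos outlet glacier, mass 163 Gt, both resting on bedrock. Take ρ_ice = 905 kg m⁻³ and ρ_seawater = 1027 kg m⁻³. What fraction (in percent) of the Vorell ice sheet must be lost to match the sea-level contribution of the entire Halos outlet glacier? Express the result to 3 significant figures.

≈ 0.506 %

Equal sea-level rise means equal mass of meltwater, i.e. equal mass of ice lost.
Ice mass of Halos: 1.630×10^14 kg; ice mass of Vorell: 3.222×10^16 kg.
Fraction required = 1.630×10^14 / 3.222×10^16 = 5.06×10^-3 → 0.506 %.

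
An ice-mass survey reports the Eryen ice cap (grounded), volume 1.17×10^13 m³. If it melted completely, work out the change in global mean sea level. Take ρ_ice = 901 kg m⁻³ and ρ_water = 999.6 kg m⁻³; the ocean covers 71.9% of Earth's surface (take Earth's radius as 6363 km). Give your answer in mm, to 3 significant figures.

Eryen: 1.17×10^13 m³ × (901/999.6) = 1.055×10^13 m³ of water.
Spread over 3.66×10^14 m² of ocean, Δh = 1.055×10^13 / 3.66×10^14 = 0.0288 m = 28.8 mm.

≈ 28.8 mm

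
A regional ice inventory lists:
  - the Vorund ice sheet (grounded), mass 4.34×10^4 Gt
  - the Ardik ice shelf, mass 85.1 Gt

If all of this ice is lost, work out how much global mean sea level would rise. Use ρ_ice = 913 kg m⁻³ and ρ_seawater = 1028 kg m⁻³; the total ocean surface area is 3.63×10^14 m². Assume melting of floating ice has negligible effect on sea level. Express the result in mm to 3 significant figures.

Vorund: 4.34×10^4 Gt = 4.340×10^16 kg; dividing by ρ_w = 1028 kg m⁻³ gives 4.222×10^13 m³ of water.
The Ardik ice shelf is floating and already displaces its own weight of water, so its melt adds essentially nothing to sea level.
Total added water ≈ 4.222×10^13 m³ over 3.63×10^14 m² → Δh = 0.116 m = 116 mm.

≈ 116 mm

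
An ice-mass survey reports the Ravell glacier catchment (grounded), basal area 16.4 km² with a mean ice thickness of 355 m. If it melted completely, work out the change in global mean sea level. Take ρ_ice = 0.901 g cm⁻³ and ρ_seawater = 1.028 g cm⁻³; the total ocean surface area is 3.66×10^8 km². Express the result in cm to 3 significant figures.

Ravell: ice volume = 16.4 km² × 355 m = 5.822 km³; 5.822 × (901/1028) = 5.103 km³ of water.
Spread over 3.66×10^14 m² of ocean, Δh = 5.103×10^9 / 3.66×10^14 = 1.39×10^-5 m = 1.39×10^-3 cm.

≈ 1.39×10^-3 cm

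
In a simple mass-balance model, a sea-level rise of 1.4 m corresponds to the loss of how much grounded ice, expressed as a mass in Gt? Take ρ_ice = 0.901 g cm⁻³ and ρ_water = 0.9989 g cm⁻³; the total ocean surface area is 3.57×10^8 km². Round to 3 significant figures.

≈ 4.99×10^5 Gt

Required water volume = Δh × A = 1.4 m × 3.57×10^14 m² = 4.998×10^14 m³.
ρ_w = 0.9989 g cm⁻³ = 998.9 kg m⁻³, so the mass of water = 4.998×10^14 m³ × 998.9 kg m⁻³ = 4.993×10^17 kg = 4.99×10^5 Gt (and the same mass of ice, by conservation).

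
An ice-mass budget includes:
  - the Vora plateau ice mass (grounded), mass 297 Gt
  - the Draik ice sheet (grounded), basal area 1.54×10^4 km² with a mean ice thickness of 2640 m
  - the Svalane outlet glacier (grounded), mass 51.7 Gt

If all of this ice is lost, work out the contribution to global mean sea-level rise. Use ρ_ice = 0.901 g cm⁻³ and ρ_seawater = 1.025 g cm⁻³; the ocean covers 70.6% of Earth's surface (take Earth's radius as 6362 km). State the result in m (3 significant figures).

≈ 0.100 m

Vora: 297 Gt = 2.970×10^14 kg; dividing by ρ_w = 1.025 g cm⁻³ = 1025 kg m⁻³ gives 2.898×10^11 m³ of water.
Draik: ice volume = 1.54×10^4 km² × 2640 m = 4.066×10^4 km³; 4.066×10^4 × (901/1025) = 3.574×10^4 km³ of water.
Svalane: 51.7 Gt = 5.170×10^13 kg; dividing by ρ_w = 1025 kg m⁻³ gives 5.044×10^10 m³ of water.
Total added water ≈ 3.608×10^13 m³ over 3.59×10^14 m² → Δh = 0.100 m.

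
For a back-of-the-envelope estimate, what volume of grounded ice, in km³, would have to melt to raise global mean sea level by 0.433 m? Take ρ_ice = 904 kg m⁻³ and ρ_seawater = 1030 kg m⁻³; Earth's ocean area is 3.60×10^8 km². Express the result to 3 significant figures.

Required water volume = Δh × A = 0.433 m × 3.60×10^14 m² = 1.559×10^14 m³ = 1.559×10^5 km³.
Ice volume = water volume × ρ_w/ρ_ice = 1.559×10^5 × 1030/904 = 1.78×10^5 km³.

≈ 1.78×10^5 km³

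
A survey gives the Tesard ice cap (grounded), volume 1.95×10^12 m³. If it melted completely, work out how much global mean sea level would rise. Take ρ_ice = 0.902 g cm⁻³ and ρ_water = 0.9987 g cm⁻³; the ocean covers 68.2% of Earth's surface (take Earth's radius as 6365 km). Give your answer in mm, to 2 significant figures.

Tesard: 1.95×10^12 m³ × (902/998.7) = 1.761×10^12 m³ of water.
Spread over 3.47×10^14 m² of ocean, Δh = 1.761×10^12 / 3.47×10^14 = 5.07×10^-3 m = 5.1 mm.

≈ 5.1 mm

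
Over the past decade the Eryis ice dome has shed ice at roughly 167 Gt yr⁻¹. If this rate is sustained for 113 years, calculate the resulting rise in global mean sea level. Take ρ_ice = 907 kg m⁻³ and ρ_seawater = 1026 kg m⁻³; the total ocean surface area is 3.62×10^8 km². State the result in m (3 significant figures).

Total mass lost = 167 Gt/yr × 113 yr = 1.887×10^4 Gt = 1.887×10^16 kg.
ρ_w = 1026 kg m⁻³, so water volume = 1.887×10^16 / 1026 = 1.839×10^13 m³.
Δh = 1.839×10^13 / 3.62×10^14 = 0.0508 m.

≈ 0.0508 m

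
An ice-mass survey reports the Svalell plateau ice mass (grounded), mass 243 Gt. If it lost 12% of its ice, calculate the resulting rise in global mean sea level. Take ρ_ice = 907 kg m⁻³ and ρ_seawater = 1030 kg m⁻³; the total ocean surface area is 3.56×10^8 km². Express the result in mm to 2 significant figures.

Svalell: 0.12 × 243 Gt = 2.916×10^13 kg; dividing by ρ_w = 1030 kg m⁻³ gives 2.831×10^10 m³ of water.
Spread over 3.56×10^14 m² of ocean, Δh = 2.831×10^10 / 3.56×10^14 = 7.95×10^-5 m = 0.080 mm.

≈ 0.080 mm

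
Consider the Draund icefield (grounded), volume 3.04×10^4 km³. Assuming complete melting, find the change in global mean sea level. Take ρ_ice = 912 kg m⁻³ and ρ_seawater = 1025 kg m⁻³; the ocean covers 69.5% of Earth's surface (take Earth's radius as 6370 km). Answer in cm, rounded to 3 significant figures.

Draund: 3.04×10^4 km³ × (912/1025) = 2.705×10^4 km³ of water.
Spread over 3.54×10^14 m² of ocean, Δh = 2.705×10^13 / 3.54×10^14 = 0.0763 m = 7.63 cm.

≈ 7.63 cm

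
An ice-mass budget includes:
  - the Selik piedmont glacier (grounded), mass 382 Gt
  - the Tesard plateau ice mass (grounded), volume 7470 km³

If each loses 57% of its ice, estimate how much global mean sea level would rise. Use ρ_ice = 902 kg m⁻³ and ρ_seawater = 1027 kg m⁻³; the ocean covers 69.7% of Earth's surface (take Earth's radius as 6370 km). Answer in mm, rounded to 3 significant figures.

≈ 11.1 mm

Selik: 0.57 × 382 Gt = 2.177×10^14 kg; dividing by ρ_w = 1027 kg m⁻³ gives 2.120×10^11 m³ of water.
Tesard: 0.57 × 7470 km³ × (902/1027) = 3740 km³ of water.
Total added water ≈ 3.952×10^12 m³ over 3.55×10^14 m² → Δh = 0.0111 m = 11.1 mm.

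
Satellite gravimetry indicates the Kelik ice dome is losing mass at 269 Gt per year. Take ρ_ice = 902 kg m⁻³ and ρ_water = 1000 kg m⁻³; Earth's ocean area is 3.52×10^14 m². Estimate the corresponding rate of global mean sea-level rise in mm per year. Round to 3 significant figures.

ρ_w = 1000 kg m⁻³. Annual water volume added = 269 Gt / ρ_w = 2.690×10^14 kg / 1000 kg m⁻³ = 2.690×10^11 m³.
Δh per year = 2.690×10^11 / 3.52×10^14 = 7.64×10^-4 m = 0.764 mm.

≈ 0.764 mm/yr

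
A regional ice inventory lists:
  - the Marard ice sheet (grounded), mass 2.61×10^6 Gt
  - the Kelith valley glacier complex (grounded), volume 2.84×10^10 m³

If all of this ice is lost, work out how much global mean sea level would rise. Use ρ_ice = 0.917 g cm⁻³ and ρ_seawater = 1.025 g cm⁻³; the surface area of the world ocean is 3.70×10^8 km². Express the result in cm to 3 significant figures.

≈ 688 cm

Marard: 2.61×10^6 Gt = 2.610×10^18 kg; dividing by ρ_w = 1.025 g cm⁻³ = 1025 kg m⁻³ gives 2.546×10^15 m³ of water.
Kelith: 2.84×10^10 m³ × (917/1025) = 2.541×10^10 m³ of water.
Total added water ≈ 2.546×10^15 m³ over 3.70×10^14 m² → Δh = 6.88 m = 688 cm.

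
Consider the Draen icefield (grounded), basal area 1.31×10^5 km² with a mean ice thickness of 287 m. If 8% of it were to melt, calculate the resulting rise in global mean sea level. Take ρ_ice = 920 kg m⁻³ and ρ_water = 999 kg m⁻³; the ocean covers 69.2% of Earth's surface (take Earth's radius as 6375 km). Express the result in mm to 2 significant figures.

≈ 7.8 mm

Draen: ice volume = 1.31×10^5 km² × 287 m = 3.760×10^4 km³; 0.08 × 3.760×10^4 × (920/999) = 2770 km³ of water.
Spread over 3.53×10^14 m² of ocean, Δh = 2.770×10^12 / 3.53×10^14 = 7.84×10^-3 m = 7.8 mm.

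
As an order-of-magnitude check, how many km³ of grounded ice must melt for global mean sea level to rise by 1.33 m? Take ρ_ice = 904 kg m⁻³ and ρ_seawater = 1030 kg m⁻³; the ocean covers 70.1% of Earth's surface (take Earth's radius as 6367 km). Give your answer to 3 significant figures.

Required water volume = Δh × A = 1.33 m × 3.57×10^14 m² = 4.750×10^14 m³ = 4.750×10^5 km³.
Ice volume = water volume × ρ_w/ρ_ice = 4.750×10^5 × 1030/904 = 5.41×10^5 km³.

≈ 5.41×10^5 km³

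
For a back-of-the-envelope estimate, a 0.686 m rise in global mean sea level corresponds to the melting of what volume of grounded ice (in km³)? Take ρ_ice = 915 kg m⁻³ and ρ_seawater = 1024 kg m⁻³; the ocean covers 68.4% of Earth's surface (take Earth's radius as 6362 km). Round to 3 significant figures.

≈ 2.67×10^5 km³

Required water volume = Δh × A = 0.686 m × 3.48×10^14 m² = 2.387×10^14 m³ = 2.387×10^5 km³.
Ice volume = water volume × ρ_w/ρ_ice = 2.387×10^5 × 1024/915 = 2.67×10^5 km³.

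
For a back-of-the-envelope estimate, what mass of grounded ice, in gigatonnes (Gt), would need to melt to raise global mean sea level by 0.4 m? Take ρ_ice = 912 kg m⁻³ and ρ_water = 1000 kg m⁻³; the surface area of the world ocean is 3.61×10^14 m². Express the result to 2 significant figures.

≈ 1.4×10^5 Gt

Required water volume = Δh × A = 0.4 m × 3.61×10^14 m² = 1.444×10^14 m³.
ρ_w = 1000 kg m⁻³, so the mass of water = 1.444×10^14 m³ × 1000 kg m⁻³ = 1.444×10^17 kg = 1.4×10^5 Gt (and the same mass of ice, by conservation).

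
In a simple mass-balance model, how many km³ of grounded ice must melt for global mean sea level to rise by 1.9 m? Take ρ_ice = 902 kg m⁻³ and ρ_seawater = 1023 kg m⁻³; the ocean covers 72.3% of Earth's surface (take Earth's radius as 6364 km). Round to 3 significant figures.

≈ 7.93×10^5 km³

Required water volume = Δh × A = 1.9 m × 3.68×10^14 m² = 6.991×10^14 m³ = 6.991×10^5 km³.
Ice volume = water volume × ρ_w/ρ_ice = 6.991×10^5 × 1023/902 = 7.93×10^5 km³.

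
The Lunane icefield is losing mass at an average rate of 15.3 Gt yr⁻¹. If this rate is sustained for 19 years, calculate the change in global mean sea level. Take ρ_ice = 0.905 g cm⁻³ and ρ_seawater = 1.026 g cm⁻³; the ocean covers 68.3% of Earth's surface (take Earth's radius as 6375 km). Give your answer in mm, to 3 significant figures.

≈ 0.812 mm

Total mass lost = 15.3 Gt/yr × 19 yr = 290.7 Gt = 2.907×10^14 kg.
ρ_w = 1.026 g cm⁻³ = 1026 kg m⁻³, so water volume = 2.907×10^14 / 1026 = 2.833×10^11 m³.
Δh = 2.833×10^11 / 3.49×10^14 = 8.12×10^-4 m = 0.812 mm.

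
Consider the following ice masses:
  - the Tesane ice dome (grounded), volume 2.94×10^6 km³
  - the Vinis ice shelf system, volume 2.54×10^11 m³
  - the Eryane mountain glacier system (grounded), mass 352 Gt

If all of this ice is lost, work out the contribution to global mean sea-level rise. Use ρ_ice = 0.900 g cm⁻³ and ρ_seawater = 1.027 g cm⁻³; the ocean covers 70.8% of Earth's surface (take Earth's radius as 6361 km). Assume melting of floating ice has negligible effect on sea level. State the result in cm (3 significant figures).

Tesane: 2.94×10^6 km³ × (900/1027) = 2.576×10^6 km³ of water.
The Vinis ice shelf system is floating and already displaces its own weight of water, so its melt adds essentially nothing to sea level.
Eryane: 352 Gt = 3.520×10^14 kg; dividing by ρ_w = 1.027 g cm⁻³ = 1027 kg m⁻³ gives 3.427×10^11 m³ of water.
Total added water ≈ 2.577×10^15 m³ over 3.60×10^14 m² → Δh = 7.16 m = 716 cm.

≈ 716 cm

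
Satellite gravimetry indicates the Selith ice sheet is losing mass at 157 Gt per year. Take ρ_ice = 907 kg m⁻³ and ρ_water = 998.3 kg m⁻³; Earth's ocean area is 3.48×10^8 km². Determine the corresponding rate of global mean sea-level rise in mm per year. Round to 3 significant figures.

ρ_w = 998.3 kg m⁻³. Annual water volume added = 157 Gt / ρ_w = 1.570×10^14 kg / 998.3 kg m⁻³ = 1.573×10^11 m³.
Δh per year = 1.573×10^11 / 3.48×10^14 = 4.52×10^-4 m = 0.452 mm.

≈ 0.452 mm/yr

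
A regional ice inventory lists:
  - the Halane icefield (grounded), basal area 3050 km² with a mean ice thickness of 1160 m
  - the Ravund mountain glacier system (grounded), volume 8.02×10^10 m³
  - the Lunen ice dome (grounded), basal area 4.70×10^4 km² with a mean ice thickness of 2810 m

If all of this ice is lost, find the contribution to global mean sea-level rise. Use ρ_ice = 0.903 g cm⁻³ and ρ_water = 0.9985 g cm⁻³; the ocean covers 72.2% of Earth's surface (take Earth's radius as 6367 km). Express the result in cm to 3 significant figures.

Halane: ice volume = 3050 km² × 1160 m = 3538 km³; 3538 × (903/998.5) = 3200 km³ of water.
Ravund: 8.02×10^10 m³ × (903/998.5) = 7.253×10^10 m³ of water.
Lunen: ice volume = 4.70×10^4 km² × 2810 m = 1.321×10^5 km³; 1.321×10^5 × (903/998.5) = 1.194×10^5 km³ of water.
Total added water ≈ 1.227×10^14 m³ over 3.68×10^14 m² → Δh = 0.334 m = 33.4 cm.

≈ 33.4 cm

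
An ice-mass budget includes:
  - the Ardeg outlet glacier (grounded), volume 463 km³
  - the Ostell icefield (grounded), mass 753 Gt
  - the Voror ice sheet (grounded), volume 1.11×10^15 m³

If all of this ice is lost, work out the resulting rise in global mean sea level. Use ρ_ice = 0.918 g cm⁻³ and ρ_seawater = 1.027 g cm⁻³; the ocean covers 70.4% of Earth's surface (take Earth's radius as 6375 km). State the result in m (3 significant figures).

Ardeg: 463 km³ × (918/1027) = 413.9 km³ of water.
Ostell: 753 Gt = 7.530×10^14 kg; dividing by ρ_w = 1.027 g cm⁻³ = 1027 kg m⁻³ gives 7.332×10^11 m³ of water.
Voror: 1.11×10^15 m³ × (918/1027) = 9.922×10^14 m³ of water.
Total added water ≈ 9.933×10^14 m³ over 3.60×10^14 m² → Δh = 2.76 m.

≈ 2.76 m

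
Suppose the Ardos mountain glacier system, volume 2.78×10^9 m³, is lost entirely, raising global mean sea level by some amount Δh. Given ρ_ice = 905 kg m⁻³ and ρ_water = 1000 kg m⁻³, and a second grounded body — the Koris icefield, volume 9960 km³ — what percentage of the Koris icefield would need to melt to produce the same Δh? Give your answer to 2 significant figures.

≈ 0.028 %

Equal sea-level rise means equal mass of meltwater, i.e. equal mass of ice lost.
Ice mass of Ardos: 2.516×10^12 kg; ice mass of Koris: 9.014×10^15 kg.
Fraction required = 2.516×10^12 / 9.014×10^15 = 2.79×10^-4 → 0.028 %.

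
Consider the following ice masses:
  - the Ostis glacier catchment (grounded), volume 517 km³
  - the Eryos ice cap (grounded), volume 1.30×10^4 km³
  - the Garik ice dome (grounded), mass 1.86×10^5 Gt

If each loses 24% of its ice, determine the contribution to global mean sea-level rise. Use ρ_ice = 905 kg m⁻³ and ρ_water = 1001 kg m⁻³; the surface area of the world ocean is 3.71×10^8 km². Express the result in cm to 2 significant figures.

≈ 13 cm

Ostis: 0.24 × 517 km³ × (905/1001) = 112.2 km³ of water.
Eryos: 0.24 × 1.30×10^4 km³ × (905/1001) = 2821 km³ of water.
Garik: 0.24 × 1.86×10^5 Gt = 4.464×10^16 kg; dividing by ρ_w = 1001 kg m⁻³ gives 4.460×10^13 m³ of water.
Total added water ≈ 4.753×10^13 m³ over 3.71×10^14 m² → Δh = 0.128 m = 13 cm.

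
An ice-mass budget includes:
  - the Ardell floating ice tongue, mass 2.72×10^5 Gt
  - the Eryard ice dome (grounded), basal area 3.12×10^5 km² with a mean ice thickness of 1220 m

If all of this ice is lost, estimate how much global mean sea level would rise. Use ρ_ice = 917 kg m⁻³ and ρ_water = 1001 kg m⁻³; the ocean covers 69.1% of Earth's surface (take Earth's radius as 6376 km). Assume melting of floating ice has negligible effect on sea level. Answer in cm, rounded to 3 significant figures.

The Ardell floating ice tongue is floating and already displaces its own weight of water, so its melt adds essentially nothing to sea level.
Eryard: ice volume = 3.12×10^5 km² × 1220 m = 3.806×10^5 km³; 3.806×10^5 × (917/1001) = 3.487×10^5 km³ of water.
Total added water ≈ 3.487×10^14 m³ over 3.53×10^14 m² → Δh = 0.988 m = 98.8 cm.

≈ 98.8 cm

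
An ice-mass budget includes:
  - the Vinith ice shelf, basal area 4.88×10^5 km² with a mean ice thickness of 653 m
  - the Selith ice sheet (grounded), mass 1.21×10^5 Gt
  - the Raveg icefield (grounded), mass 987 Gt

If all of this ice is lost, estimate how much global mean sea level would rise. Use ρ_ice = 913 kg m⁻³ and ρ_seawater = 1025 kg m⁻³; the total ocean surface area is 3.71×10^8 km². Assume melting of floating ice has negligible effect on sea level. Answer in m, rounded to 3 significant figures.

≈ 0.321 m

The Vinith ice shelf is floating and already displaces its own weight of water, so its melt adds essentially nothing to sea level.
Selith: 1.21×10^5 Gt = 1.210×10^17 kg; dividing by ρ_w = 1025 kg m⁻³ gives 1.180×10^14 m³ of water.
Raveg: 987 Gt = 9.870×10^14 kg; dividing by ρ_w = 1025 kg m⁻³ gives 9.629×10^11 m³ of water.
Total added water ≈ 1.190×10^14 m³ over 3.71×10^14 m² → Δh = 0.321 m.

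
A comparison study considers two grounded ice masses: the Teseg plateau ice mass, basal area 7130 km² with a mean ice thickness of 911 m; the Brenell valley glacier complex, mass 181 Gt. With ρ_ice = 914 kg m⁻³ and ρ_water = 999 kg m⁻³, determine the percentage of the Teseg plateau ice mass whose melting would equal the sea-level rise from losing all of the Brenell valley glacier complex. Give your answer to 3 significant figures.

Equal sea-level rise means equal mass of meltwater, i.e. equal mass of ice lost.
Ice mass of Brenell: 1.810×10^14 kg; ice mass of Teseg: 5.937×10^15 kg.
Fraction required = 1.810×10^14 / 5.937×10^15 = 0.0305 → 3.05 %.

≈ 3.05 %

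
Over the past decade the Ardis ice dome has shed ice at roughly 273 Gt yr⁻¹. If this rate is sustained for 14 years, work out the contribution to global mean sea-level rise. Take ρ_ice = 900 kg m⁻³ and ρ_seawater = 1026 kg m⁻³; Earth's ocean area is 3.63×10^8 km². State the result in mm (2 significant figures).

Total mass lost = 273 Gt/yr × 14 yr = 3822 Gt = 3.822×10^15 kg.
ρ_w = 1026 kg m⁻³, so water volume = 3.822×10^15 / 1026 = 3.725×10^12 m³.
Δh = 3.725×10^12 / 3.63×10^14 = 0.0103 m = 10 mm.

≈ 10 mm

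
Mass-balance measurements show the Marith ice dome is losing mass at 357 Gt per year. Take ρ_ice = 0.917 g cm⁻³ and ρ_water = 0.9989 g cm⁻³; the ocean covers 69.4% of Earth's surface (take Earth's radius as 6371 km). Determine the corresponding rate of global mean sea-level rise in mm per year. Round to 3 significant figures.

≈ 1.01 mm/yr

ρ_w = 0.9989 g cm⁻³ = 998.9 kg m⁻³. Annual water volume added = 357 Gt / ρ_w = 3.570×10^14 kg / 998.9 kg m⁻³ = 3.574×10^11 m³.
Δh per year = 3.574×10^11 / 3.54×10^14 = 1.01×10^-3 m = 1.01 mm.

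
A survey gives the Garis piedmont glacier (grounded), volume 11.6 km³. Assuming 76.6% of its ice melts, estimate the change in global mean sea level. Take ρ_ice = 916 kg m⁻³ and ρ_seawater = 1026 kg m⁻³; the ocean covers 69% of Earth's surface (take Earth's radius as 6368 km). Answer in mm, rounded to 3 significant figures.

Garis: 0.766 × 11.6 km³ × (916/1026) = 7.933 km³ of water.
Spread over 3.52×10^14 m² of ocean, Δh = 7.933×10^9 / 3.52×10^14 = 2.26×10^-5 m = 0.0226 mm.

≈ 0.0226 mm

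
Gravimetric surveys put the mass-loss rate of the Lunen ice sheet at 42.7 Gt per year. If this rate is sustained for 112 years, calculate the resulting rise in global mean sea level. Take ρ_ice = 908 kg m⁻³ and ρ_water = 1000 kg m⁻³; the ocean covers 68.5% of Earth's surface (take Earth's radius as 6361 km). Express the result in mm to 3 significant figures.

≈ 13.7 mm

Total mass lost = 42.7 Gt/yr × 112 yr = 4782 Gt = 4.782×10^15 kg.
ρ_w = 1000 kg m⁻³, so water volume = 4.782×10^15 / 1000 = 4.782×10^12 m³.
Δh = 4.782×10^12 / 3.48×10^14 = 0.0137 m = 13.7 mm.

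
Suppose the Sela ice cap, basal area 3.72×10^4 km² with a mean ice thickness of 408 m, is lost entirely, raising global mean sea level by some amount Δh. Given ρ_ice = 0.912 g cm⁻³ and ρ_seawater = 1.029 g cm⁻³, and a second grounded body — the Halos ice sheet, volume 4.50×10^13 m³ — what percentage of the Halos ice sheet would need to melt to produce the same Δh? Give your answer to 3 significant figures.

≈ 33.7 %

Equal sea-level rise means equal mass of meltwater, i.e. equal mass of ice lost.
Ice mass of Sela: 1.384×10^16 kg; ice mass of Halos: 4.104×10^16 kg.
Fraction required = 1.384×10^16 / 4.104×10^16 = 0.337 → 33.7 %.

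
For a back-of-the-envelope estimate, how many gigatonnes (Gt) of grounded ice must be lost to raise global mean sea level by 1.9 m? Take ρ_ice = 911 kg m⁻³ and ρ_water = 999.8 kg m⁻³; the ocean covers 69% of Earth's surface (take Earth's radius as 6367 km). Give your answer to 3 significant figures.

≈ 6.68×10^5 Gt

Required water volume = Δh × A = 1.9 m × 3.52×10^14 m² = 6.679×10^14 m³.
ρ_w = 999.8 kg m⁻³, so the mass of water = 6.679×10^14 m³ × 999.8 kg m⁻³ = 6.677×10^17 kg = 6.68×10^5 Gt (and the same mass of ice, by conservation).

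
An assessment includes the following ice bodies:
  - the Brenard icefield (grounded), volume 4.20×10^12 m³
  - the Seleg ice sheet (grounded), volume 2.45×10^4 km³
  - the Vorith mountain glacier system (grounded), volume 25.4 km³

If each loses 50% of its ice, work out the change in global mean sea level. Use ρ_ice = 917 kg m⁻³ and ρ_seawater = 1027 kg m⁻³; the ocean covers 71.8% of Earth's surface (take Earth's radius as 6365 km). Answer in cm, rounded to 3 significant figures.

Brenard: 0.5 × 4.20×10^12 m³ × (917/1027) = 1.875×10^12 m³ of water.
Seleg: 0.5 × 2.45×10^4 km³ × (917/1027) = 1.094×10^4 km³ of water.
Vorith: 0.5 × 25.4 km³ × (917/1027) = 11.34 km³ of water.
Total added water ≈ 1.282×10^13 m³ over 3.66×10^14 m² → Δh = 0.0351 m = 3.51 cm.

≈ 3.51 cm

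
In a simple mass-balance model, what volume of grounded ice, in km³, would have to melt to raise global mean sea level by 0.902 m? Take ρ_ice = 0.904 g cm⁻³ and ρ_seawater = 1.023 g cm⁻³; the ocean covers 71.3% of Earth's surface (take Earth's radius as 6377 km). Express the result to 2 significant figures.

≈ 3.7×10^5 km³

Required water volume = Δh × A = 0.902 m × 3.64×10^14 m² = 3.287×10^14 m³ = 3.287×10^5 km³.
Ice volume = water volume × ρ_w/ρ_ice = 3.287×10^5 × 1023/904 = 3.7×10^5 km³.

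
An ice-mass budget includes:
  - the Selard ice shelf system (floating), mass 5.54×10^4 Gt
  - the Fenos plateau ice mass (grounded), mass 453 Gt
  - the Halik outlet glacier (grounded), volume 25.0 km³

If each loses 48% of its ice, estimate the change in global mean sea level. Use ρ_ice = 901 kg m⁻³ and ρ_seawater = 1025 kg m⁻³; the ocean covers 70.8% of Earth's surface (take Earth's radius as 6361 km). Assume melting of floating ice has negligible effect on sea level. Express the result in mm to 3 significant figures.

The Selard ice shelf system is floating and already displaces its own weight of water, so its melt adds essentially nothing to sea level.
Fenos: 0.48 × 453 Gt = 2.174×10^14 kg; dividing by ρ_w = 1025 kg m⁻³ gives 2.121×10^11 m³ of water.
Halik: 0.48 × 25.0 km³ × (901/1025) = 10.55 km³ of water.
Total added water ≈ 2.227×10^11 m³ over 3.60×10^14 m² → Δh = 6.19×10^-4 m = 0.619 mm.

≈ 0.619 mm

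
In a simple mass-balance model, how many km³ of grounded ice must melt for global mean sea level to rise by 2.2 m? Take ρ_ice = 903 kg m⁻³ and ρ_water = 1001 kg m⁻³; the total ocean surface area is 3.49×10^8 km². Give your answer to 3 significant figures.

Required water volume = Δh × A = 2.2 m × 3.49×10^14 m² = 7.678×10^14 m³ = 7.678×10^5 km³.
Ice volume = water volume × ρ_w/ρ_ice = 7.678×10^5 × 1001/903 = 8.51×10^5 km³.

≈ 8.51×10^5 km³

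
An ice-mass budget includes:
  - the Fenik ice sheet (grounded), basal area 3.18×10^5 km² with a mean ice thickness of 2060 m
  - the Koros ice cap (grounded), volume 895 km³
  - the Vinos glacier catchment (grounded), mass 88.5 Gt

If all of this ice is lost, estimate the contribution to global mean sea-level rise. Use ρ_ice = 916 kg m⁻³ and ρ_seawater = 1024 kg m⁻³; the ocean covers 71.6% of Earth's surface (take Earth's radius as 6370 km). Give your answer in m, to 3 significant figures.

≈ 1.61 m

Fenik: ice volume = 3.18×10^5 km² × 2060 m = 6.551×10^5 km³; 6.551×10^5 × (916/1024) = 5.860×10^5 km³ of water.
Koros: 895 km³ × (916/1024) = 800.6 km³ of water.
Vinos: 88.5 Gt = 8.850×10^13 kg; dividing by ρ_w = 1024 kg m⁻³ gives 8.643×10^10 m³ of water.
Total added water ≈ 5.869×10^14 m³ over 3.65×10^14 m² → Δh = 1.61 m.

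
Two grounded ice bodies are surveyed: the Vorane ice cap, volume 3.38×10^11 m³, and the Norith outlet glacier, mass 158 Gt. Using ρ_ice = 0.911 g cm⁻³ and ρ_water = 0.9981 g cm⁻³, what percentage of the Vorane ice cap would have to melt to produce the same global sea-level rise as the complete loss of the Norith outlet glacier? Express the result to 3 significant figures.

Equal sea-level rise means equal mass of meltwater, i.e. equal mass of ice lost.
Ice mass of Norith: 1.580×10^14 kg; ice mass of Vorane: 3.079×10^14 kg.
Fraction required = 1.580×10^14 / 3.079×10^14 = 0.513 → 51.3 %.

≈ 51.3 %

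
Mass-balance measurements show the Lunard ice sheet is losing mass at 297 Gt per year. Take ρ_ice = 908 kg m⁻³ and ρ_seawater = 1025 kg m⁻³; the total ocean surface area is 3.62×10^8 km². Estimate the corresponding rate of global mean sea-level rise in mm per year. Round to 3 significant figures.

≈ 0.800 mm/yr

ρ_w = 1025 kg m⁻³. Annual water volume added = 297 Gt / ρ_w = 2.970×10^14 kg / 1025 kg m⁻³ = 2.898×10^11 m³.
Δh per year = 2.898×10^11 / 3.62×10^14 = 8.00×10^-4 m = 0.800 mm.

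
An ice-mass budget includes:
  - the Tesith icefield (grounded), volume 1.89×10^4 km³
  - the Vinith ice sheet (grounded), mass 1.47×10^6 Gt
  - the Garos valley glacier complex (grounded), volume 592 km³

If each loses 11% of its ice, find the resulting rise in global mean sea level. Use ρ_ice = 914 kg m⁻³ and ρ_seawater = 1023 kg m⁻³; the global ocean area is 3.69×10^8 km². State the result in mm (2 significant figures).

Tesith: 0.11 × 1.89×10^4 km³ × (914/1023) = 1857 km³ of water.
Vinith: 0.11 × 1.47×10^6 Gt = 1.617×10^17 kg; dividing by ρ_w = 1023 kg m⁻³ gives 1.581×10^14 m³ of water.
Garos: 0.11 × 592 km³ × (914/1023) = 58.18 km³ of water.
Total added water ≈ 1.600×10^14 m³ over 3.69×10^14 m² → Δh = 0.434 m = 430 mm.

≈ 430 mm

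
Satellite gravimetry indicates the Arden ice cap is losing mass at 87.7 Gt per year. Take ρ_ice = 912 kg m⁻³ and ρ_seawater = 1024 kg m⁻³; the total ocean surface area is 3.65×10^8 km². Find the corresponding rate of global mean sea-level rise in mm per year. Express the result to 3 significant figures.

ρ_w = 1024 kg m⁻³. Annual water volume added = 87.7 Gt / ρ_w = 8.770×10^13 kg / 1024 kg m⁻³ = 8.564×10^10 m³.
Δh per year = 8.564×10^10 / 3.65×10^14 = 2.35×10^-4 m = 0.235 mm.

≈ 0.235 mm/yr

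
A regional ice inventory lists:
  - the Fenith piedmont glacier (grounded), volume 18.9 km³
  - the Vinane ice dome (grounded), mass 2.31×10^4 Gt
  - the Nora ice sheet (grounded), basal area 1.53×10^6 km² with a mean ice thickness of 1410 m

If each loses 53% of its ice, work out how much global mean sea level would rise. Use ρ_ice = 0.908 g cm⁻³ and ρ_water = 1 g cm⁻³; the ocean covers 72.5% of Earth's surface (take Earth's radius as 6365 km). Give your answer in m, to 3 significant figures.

≈ 2.85 m

Fenith: 0.53 × 18.9 km³ × (908/1000) = 9.095 km³ of water.
Vinane: 0.53 × 2.31×10^4 Gt = 1.224×10^16 kg; dividing by ρ_w = 1 g cm⁻³ = 1000 kg m⁻³ gives 1.224×10^13 m³ of water.
Nora: ice volume = 1.53×10^6 km² × 1410 m = 2.157×10^6 km³; 0.53 × 2.157×10^6 × (908/1000) = 1.038×10^6 km³ of water.
Total added water ≈ 1.050×10^15 m³ over 3.69×10^14 m² → Δh = 2.85 m.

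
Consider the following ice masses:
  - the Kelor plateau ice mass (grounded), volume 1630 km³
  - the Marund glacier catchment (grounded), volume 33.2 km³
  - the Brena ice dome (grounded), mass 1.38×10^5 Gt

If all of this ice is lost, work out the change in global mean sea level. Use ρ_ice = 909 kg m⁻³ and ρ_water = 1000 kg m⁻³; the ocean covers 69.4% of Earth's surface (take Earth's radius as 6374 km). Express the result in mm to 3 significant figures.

≈ 394 mm

Kelor: 1630 km³ × (909/1000) = 1482 km³ of water.
Marund: 33.2 km³ × (909/1000) = 30.18 km³ of water.
Brena: 1.38×10^5 Gt = 1.380×10^17 kg; dividing by ρ_w = 1000 kg m⁻³ gives 1.380×10^14 m³ of water.
Total added water ≈ 1.395×10^14 m³ over 3.54×10^14 m² → Δh = 0.394 m = 394 mm.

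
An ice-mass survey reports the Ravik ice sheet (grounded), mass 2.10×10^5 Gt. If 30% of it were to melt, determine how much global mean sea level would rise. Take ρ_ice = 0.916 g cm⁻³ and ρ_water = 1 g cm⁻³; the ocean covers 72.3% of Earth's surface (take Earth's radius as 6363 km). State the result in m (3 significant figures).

Ravik: 0.3 × 2.10×10^5 Gt = 6.300×10^16 kg; dividing by ρ_w = 1 g cm⁻³ = 1000 kg m⁻³ gives 6.300×10^13 m³ of water.
Spread over 3.68×10^14 m² of ocean, Δh = 6.300×10^13 / 3.68×10^14 = 0.171 m.

≈ 0.171 m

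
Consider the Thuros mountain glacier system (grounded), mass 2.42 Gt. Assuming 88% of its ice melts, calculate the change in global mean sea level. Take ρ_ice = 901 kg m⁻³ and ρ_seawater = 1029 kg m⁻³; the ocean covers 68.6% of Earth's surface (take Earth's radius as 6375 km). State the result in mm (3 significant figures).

Thuros: 0.88 × 2.42 Gt = 2.130×10^12 kg; dividing by ρ_w = 1029 kg m⁻³ gives 2.070×10^9 m³ of water.
Spread over 3.50×10^14 m² of ocean, Δh = 2.070×10^9 / 3.50×10^14 = 5.91×10^-6 m = 5.91×10^-3 mm.

≈ 5.91×10^-3 mm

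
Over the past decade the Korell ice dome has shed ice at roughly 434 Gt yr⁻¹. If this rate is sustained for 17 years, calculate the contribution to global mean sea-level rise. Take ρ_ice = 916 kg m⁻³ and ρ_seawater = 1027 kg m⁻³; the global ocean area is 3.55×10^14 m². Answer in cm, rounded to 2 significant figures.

≈ 2.0 cm

Total mass lost = 434 Gt/yr × 17 yr = 7378 Gt = 7.378×10^15 kg.
ρ_w = 1027 kg m⁻³, so water volume = 7.378×10^15 / 1027 = 7.184×10^12 m³.
Δh = 7.184×10^12 / 3.55×10^14 = 0.0202 m = 2.0 cm.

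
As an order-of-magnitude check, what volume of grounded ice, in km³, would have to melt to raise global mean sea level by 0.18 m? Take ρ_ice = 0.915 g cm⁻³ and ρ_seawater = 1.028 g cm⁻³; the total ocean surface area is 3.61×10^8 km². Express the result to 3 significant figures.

≈ 7.30×10^4 km³

Required water volume = Δh × A = 0.18 m × 3.61×10^14 m² = 6.498×10^13 m³ = 6.498×10^4 km³.
Ice volume = water volume × ρ_w/ρ_ice = 6.498×10^4 × 1028/915 = 7.30×10^4 km³.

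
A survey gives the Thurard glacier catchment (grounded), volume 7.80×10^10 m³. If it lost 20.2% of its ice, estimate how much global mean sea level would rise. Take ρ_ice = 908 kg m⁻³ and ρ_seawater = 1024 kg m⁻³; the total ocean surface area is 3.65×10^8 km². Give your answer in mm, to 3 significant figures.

Thurard: 0.202 × 7.80×10^10 m³ × (908/1024) = 1.397×10^10 m³ of water.
Spread over 3.65×10^14 m² of ocean, Δh = 1.397×10^10 / 3.65×10^14 = 3.83×10^-5 m = 0.0383 mm.

≈ 0.0383 mm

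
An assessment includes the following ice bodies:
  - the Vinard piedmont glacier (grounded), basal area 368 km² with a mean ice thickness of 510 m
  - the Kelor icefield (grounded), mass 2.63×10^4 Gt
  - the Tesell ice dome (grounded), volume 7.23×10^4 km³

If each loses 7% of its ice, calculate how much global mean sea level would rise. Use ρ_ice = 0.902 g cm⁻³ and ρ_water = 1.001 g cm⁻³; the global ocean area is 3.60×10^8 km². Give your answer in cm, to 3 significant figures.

≈ 1.78 cm

Vinard: ice volume = 368 km² × 510 m = 187.7 km³; 0.07 × 187.7 × (902/1001) = 11.84 km³ of water.
Kelor: 0.07 × 2.63×10^4 Gt = 1.841×10^15 kg; dividing by ρ_w = 1.001 g cm⁻³ = 1001 kg m⁻³ gives 1.839×10^12 m³ of water.
Tesell: 0.07 × 7.23×10^4 km³ × (902/1001) = 4560 km³ of water.
Total added water ≈ 6.411×10^12 m³ over 3.60×10^14 m² → Δh = 0.0178 m = 1.78 cm.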